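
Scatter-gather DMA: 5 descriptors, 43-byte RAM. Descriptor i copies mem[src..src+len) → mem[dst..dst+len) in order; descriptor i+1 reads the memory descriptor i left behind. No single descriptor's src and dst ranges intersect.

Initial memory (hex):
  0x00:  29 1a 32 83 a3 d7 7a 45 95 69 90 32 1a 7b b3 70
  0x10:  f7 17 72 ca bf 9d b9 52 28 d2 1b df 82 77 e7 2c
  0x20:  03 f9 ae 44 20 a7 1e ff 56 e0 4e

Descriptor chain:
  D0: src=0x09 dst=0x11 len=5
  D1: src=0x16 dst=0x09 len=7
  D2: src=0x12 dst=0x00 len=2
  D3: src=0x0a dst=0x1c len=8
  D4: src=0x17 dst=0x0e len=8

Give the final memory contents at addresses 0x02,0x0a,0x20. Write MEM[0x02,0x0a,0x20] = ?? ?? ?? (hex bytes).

MEM[0x02,0x0a,0x20] = 32 52 df

D0: mem[0x11..0x15] <- [69 90 32 1a 7b]
D1: mem[0x09..0x0f] <- [b9 52 28 d2 1b df 82]
D2: mem[0x00..0x01] <- [90 32]
D3: mem[0x1c..0x23] <- [52 28 d2 1b df 82 f7 69]
D4: mem[0x0e..0x15] <- [52 28 d2 1b df 52 28 d2]
query mem[0x02]=0x32, mem[0x0a]=0x52, mem[0x20]=0xdf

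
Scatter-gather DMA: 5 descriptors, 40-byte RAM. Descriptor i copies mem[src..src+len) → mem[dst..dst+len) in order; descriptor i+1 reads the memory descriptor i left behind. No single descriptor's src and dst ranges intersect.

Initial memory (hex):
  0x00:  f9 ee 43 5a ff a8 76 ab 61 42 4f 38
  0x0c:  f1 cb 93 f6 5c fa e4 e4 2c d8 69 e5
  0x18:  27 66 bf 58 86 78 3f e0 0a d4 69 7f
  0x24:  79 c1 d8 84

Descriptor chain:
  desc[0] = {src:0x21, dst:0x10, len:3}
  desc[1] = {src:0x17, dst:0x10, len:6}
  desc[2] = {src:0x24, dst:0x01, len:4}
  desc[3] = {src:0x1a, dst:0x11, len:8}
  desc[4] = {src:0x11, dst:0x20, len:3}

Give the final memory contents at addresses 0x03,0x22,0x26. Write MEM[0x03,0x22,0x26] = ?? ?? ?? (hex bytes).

MEM[0x03,0x22,0x26] = d8 86 d8

[0] 0x21->0x10 len=3 : d4 69 7f
[1] 0x17->0x10 len=6 : e5 27 66 bf 58 86
[2] 0x24->0x01 len=4 : 79 c1 d8 84
[3] 0x1a->0x11 len=8 : bf 58 86 78 3f e0 0a d4
[4] 0x11->0x20 len=3 : bf 58 86
query mem[0x03]=0xd8, mem[0x22]=0x86, mem[0x26]=0xd8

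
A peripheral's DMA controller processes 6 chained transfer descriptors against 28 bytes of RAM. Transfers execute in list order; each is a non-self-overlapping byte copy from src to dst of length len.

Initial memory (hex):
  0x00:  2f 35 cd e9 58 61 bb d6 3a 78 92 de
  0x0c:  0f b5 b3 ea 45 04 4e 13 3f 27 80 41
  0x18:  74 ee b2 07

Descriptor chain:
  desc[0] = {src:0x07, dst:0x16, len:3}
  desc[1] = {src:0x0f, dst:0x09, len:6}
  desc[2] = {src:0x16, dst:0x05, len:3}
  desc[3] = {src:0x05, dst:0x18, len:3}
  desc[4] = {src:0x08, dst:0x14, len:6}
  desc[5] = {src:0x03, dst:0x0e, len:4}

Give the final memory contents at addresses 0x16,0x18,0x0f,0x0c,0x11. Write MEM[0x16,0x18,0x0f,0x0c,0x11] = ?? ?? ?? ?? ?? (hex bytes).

[0] 0x07->0x16 len=3 : d6 3a 78
[1] 0x0f->0x09 len=6 : ea 45 04 4e 13 3f
[2] 0x16->0x05 len=3 : d6 3a 78
[3] 0x05->0x18 len=3 : d6 3a 78
[4] 0x08->0x14 len=6 : 3a ea 45 04 4e 13
[5] 0x03->0x0e len=4 : e9 58 d6 3a
query mem[0x16]=0x45, mem[0x18]=0x4e, mem[0x0f]=0x58, mem[0x0c]=0x4e, mem[0x11]=0x3a

MEM[0x16,0x18,0x0f,0x0c,0x11] = 45 4e 58 4e 3a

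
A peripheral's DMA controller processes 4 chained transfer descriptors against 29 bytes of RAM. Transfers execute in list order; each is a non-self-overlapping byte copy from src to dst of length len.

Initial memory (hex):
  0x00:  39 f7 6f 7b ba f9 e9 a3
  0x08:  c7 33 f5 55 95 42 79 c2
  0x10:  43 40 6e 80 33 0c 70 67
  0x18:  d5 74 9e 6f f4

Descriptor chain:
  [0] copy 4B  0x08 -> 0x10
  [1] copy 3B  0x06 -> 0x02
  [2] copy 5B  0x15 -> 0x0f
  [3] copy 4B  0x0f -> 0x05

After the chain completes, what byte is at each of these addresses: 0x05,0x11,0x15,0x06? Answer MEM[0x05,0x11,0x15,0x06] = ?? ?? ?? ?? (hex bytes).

MEM[0x05,0x11,0x15,0x06] = 0c 67 0c 70

[0] 0x08->0x10 len=4 : c7 33 f5 55
[1] 0x06->0x02 len=3 : e9 a3 c7
[2] 0x15->0x0f len=5 : 0c 70 67 d5 74
[3] 0x0f->0x05 len=4 : 0c 70 67 d5
query mem[0x05]=0x0c, mem[0x11]=0x67, mem[0x15]=0x0c, mem[0x06]=0x70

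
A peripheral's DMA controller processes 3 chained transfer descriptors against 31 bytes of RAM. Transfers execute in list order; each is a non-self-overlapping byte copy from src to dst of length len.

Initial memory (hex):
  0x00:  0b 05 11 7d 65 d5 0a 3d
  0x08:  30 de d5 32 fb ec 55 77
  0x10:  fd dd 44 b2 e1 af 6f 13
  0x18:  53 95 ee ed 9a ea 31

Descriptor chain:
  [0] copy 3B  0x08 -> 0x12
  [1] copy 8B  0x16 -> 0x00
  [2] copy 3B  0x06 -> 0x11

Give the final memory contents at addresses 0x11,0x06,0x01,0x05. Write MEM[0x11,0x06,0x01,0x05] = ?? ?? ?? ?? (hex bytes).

#0 dst[0x12+3] := {0x30,0xde,0xd5}
#1 dst[0x00+8] := {0x6f,0x13,0x53,0x95,0xee,0xed,0x9a,0xea}
#2 dst[0x11+3] := {0x9a,0xea,0x30}
query mem[0x11]=0x9a, mem[0x06]=0x9a, mem[0x01]=0x13, mem[0x05]=0xed

MEM[0x11,0x06,0x01,0x05] = 9a 9a 13 ed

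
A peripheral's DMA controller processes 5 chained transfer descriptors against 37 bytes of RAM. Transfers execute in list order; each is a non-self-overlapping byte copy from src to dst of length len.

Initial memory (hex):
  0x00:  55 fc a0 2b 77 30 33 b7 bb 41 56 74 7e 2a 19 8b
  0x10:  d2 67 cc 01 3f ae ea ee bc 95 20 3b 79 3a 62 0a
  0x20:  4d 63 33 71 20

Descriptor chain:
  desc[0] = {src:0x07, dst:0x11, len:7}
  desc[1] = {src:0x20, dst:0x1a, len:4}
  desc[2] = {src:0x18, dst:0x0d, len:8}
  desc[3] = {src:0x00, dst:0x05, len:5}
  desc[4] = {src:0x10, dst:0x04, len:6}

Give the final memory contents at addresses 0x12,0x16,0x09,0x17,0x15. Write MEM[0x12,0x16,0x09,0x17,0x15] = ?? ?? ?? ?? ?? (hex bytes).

#0 dst[0x11+7] := {0xb7,0xbb,0x41,0x56,0x74,0x7e,0x2a}
#1 dst[0x1a+4] := {0x4d,0x63,0x33,0x71}
#2 dst[0x0d+8] := {0xbc,0x95,0x4d,0x63,0x33,0x71,0x62,0x0a}
#3 dst[0x05+5] := {0x55,0xfc,0xa0,0x2b,0x77}
#4 dst[0x04+6] := {0x63,0x33,0x71,0x62,0x0a,0x74}
query mem[0x12]=0x71, mem[0x16]=0x7e, mem[0x09]=0x74, mem[0x17]=0x2a, mem[0x15]=0x74

MEM[0x12,0x16,0x09,0x17,0x15] = 71 7e 74 2a 74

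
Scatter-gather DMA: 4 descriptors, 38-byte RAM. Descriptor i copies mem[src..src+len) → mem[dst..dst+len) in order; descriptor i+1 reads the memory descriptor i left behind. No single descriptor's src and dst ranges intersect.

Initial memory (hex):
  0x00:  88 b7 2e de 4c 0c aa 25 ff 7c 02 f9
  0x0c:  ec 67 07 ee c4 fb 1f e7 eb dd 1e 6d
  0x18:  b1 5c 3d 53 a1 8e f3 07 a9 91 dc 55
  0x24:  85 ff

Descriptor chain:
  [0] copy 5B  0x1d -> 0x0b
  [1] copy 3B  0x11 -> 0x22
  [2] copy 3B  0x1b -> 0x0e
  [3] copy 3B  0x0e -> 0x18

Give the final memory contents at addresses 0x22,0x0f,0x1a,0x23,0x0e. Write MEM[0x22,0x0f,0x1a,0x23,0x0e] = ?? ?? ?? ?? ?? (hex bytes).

MEM[0x22,0x0f,0x1a,0x23,0x0e] = fb a1 8e 1f 53

  after D0: wrote 5B at 0x0b = 8ef307a991
  after D1: wrote 3B at 0x22 = fb1fe7
  after D2: wrote 3B at 0x0e = 53a18e
  after D3: wrote 3B at 0x18 = 53a18e
query mem[0x22]=0xfb, mem[0x0f]=0xa1, mem[0x1a]=0x8e, mem[0x23]=0x1f, mem[0x0e]=0x53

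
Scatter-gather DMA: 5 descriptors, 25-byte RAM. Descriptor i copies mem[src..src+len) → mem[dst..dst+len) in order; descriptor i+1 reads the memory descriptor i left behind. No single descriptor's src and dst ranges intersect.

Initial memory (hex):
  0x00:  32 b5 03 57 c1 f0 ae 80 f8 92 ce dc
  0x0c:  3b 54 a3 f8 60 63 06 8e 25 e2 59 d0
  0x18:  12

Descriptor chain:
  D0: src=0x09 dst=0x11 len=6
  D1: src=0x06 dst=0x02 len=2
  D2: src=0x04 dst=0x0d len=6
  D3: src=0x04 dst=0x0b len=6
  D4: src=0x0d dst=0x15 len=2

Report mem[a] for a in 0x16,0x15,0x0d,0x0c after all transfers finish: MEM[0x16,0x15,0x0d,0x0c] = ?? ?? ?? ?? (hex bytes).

D0: mem[0x11..0x16] <- [92 ce dc 3b 54 a3]
D1: mem[0x02..0x03] <- [ae 80]
D2: mem[0x0d..0x12] <- [c1 f0 ae 80 f8 92]
D3: mem[0x0b..0x10] <- [c1 f0 ae 80 f8 92]
D4: mem[0x15..0x16] <- [ae 80]
query mem[0x16]=0x80, mem[0x15]=0xae, mem[0x0d]=0xae, mem[0x0c]=0xf0

MEM[0x16,0x15,0x0d,0x0c] = 80 ae ae f0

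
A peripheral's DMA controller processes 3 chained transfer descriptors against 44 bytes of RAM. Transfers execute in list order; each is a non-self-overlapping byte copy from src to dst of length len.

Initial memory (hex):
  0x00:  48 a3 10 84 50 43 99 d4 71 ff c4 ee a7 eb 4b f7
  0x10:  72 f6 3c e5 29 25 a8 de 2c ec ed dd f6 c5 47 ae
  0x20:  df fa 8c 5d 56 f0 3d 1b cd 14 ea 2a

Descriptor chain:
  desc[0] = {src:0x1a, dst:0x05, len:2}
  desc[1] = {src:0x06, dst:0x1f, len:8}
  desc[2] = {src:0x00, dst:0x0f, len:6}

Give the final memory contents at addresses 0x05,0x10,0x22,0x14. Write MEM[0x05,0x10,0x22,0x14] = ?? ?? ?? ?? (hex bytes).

  after D0: wrote 2B at 0x05 = eddd
  after D1: wrote 8B at 0x1f = ddd471ffc4eea7eb
  after D2: wrote 6B at 0x0f = 48a3108450ed
query mem[0x05]=0xed, mem[0x10]=0xa3, mem[0x22]=0xff, mem[0x14]=0xed

MEM[0x05,0x10,0x22,0x14] = ed a3 ff ed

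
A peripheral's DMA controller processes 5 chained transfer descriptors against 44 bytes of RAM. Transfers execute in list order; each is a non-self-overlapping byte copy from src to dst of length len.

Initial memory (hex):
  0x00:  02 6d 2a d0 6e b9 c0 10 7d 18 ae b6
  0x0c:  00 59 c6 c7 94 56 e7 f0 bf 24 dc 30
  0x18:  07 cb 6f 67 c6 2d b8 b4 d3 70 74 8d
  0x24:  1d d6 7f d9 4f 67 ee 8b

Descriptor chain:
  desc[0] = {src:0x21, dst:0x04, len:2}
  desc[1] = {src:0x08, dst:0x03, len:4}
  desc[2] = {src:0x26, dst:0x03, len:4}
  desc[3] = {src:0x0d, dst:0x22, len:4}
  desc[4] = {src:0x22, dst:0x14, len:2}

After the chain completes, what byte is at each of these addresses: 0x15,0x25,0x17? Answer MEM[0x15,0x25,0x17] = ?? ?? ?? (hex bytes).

MEM[0x15,0x25,0x17] = c6 94 30

  after D0: wrote 2B at 0x04 = 7074
  after D1: wrote 4B at 0x03 = 7d18aeb6
  after D2: wrote 4B at 0x03 = 7fd94f67
  after D3: wrote 4B at 0x22 = 59c6c794
  after D4: wrote 2B at 0x14 = 59c6
query mem[0x15]=0xc6, mem[0x25]=0x94, mem[0x17]=0x30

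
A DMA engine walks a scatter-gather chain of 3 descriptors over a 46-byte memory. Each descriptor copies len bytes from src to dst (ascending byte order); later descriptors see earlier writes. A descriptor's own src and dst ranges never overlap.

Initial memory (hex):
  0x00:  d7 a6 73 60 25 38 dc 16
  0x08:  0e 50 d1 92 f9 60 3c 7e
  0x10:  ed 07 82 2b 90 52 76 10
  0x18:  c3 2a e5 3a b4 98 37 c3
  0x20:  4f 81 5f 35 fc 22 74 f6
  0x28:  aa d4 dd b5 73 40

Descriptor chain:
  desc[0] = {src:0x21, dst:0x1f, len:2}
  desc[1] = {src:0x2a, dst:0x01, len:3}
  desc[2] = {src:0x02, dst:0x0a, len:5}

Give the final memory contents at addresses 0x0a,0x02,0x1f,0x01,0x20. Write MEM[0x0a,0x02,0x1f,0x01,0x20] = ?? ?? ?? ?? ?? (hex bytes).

D0: mem[0x1f..0x20] <- [81 5f]
D1: mem[0x01..0x03] <- [dd b5 73]
D2: mem[0x0a..0x0e] <- [b5 73 25 38 dc]
query mem[0x0a]=0xb5, mem[0x02]=0xb5, mem[0x1f]=0x81, mem[0x01]=0xdd, mem[0x20]=0x5f

MEM[0x0a,0x02,0x1f,0x01,0x20] = b5 b5 81 dd 5f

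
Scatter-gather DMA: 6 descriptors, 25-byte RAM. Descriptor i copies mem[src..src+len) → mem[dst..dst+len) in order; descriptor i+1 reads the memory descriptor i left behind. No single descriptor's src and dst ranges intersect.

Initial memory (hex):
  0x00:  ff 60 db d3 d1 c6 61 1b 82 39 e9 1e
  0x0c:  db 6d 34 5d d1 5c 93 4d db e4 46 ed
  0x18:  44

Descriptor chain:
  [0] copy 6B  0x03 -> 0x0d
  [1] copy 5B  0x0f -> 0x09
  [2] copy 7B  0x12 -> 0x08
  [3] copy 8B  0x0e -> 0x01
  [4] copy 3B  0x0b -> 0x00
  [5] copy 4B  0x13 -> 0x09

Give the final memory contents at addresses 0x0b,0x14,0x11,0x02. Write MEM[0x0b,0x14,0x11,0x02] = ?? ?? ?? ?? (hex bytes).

[0] 0x03->0x0d len=6 : d3 d1 c6 61 1b 82
[1] 0x0f->0x09 len=5 : c6 61 1b 82 4d
[2] 0x12->0x08 len=7 : 82 4d db e4 46 ed 44
[3] 0x0e->0x01 len=8 : 44 c6 61 1b 82 4d db e4
[4] 0x0b->0x00 len=3 : e4 46 ed
[5] 0x13->0x09 len=4 : 4d db e4 46
query mem[0x0b]=0xe4, mem[0x14]=0xdb, mem[0x11]=0x1b, mem[0x02]=0xed

MEM[0x0b,0x14,0x11,0x02] = e4 db 1b ed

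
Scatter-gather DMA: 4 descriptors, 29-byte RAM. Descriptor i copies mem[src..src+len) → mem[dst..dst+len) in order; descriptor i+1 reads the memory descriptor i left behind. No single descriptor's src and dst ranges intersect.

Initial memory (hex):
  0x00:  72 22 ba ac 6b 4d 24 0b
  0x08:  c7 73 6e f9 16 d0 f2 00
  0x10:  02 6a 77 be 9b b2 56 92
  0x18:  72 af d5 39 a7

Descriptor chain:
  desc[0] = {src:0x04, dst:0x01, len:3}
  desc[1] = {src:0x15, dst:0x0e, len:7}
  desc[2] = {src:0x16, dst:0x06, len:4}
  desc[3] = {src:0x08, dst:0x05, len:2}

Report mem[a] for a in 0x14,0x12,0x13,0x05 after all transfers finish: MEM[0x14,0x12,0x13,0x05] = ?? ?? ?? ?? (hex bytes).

MEM[0x14,0x12,0x13,0x05] = 39 af d5 72

#0 dst[0x01+3] := {0x6b,0x4d,0x24}
#1 dst[0x0e+7] := {0xb2,0x56,0x92,0x72,0xaf,0xd5,0x39}
#2 dst[0x06+4] := {0x56,0x92,0x72,0xaf}
#3 dst[0x05+2] := {0x72,0xaf}
query mem[0x14]=0x39, mem[0x12]=0xaf, mem[0x13]=0xd5, mem[0x05]=0x72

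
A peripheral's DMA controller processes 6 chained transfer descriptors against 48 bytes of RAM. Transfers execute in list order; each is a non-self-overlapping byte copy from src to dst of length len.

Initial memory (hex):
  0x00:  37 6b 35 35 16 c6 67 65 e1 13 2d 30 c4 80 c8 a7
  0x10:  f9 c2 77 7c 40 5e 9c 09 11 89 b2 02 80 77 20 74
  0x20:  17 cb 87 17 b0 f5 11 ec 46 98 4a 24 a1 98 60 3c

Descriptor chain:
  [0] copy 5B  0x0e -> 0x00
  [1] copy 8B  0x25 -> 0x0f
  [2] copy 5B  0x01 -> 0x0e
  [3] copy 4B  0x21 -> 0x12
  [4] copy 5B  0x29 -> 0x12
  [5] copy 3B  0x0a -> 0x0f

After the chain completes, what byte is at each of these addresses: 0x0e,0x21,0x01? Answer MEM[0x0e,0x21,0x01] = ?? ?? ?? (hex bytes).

D0: mem[0x00..0x04] <- [c8 a7 f9 c2 77]
D1: mem[0x0f..0x16] <- [f5 11 ec 46 98 4a 24 a1]
D2: mem[0x0e..0x12] <- [a7 f9 c2 77 c6]
D3: mem[0x12..0x15] <- [cb 87 17 b0]
D4: mem[0x12..0x16] <- [98 4a 24 a1 98]
D5: mem[0x0f..0x11] <- [2d 30 c4]
query mem[0x0e]=0xa7, mem[0x21]=0xcb, mem[0x01]=0xa7

MEM[0x0e,0x21,0x01] = a7 cb a7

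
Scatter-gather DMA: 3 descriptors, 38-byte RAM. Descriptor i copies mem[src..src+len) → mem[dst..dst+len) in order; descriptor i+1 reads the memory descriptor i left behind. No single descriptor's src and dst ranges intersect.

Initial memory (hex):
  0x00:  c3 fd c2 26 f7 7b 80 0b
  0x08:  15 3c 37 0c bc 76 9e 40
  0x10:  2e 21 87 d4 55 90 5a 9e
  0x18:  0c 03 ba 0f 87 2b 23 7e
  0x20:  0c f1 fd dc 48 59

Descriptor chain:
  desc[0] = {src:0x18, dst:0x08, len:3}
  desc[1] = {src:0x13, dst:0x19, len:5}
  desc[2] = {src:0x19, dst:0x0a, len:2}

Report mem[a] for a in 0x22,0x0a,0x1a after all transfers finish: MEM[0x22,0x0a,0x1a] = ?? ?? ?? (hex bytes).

MEM[0x22,0x0a,0x1a] = fd d4 55

#0 dst[0x08+3] := {0x0c,0x03,0xba}
#1 dst[0x19+5] := {0xd4,0x55,0x90,0x5a,0x9e}
#2 dst[0x0a+2] := {0xd4,0x55}
query mem[0x22]=0xfd, mem[0x0a]=0xd4, mem[0x1a]=0x55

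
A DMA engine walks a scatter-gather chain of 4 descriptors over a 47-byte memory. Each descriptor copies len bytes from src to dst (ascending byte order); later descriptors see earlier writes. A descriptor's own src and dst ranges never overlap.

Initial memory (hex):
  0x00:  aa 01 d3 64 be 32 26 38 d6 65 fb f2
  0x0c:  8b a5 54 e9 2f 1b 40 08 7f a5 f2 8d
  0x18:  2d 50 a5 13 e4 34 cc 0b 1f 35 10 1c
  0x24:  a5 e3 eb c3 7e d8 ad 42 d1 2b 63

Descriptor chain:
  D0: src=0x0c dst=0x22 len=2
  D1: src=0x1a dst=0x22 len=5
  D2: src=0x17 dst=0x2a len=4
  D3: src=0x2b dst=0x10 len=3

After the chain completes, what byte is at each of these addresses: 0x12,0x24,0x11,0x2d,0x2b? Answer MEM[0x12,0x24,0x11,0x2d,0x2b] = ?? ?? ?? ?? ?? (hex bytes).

MEM[0x12,0x24,0x11,0x2d,0x2b] = a5 e4 50 a5 2d

D0: mem[0x22..0x23] <- [8b a5]
D1: mem[0x22..0x26] <- [a5 13 e4 34 cc]
D2: mem[0x2a..0x2d] <- [8d 2d 50 a5]
D3: mem[0x10..0x12] <- [2d 50 a5]
query mem[0x12]=0xa5, mem[0x24]=0xe4, mem[0x11]=0x50, mem[0x2d]=0xa5, mem[0x2b]=0x2d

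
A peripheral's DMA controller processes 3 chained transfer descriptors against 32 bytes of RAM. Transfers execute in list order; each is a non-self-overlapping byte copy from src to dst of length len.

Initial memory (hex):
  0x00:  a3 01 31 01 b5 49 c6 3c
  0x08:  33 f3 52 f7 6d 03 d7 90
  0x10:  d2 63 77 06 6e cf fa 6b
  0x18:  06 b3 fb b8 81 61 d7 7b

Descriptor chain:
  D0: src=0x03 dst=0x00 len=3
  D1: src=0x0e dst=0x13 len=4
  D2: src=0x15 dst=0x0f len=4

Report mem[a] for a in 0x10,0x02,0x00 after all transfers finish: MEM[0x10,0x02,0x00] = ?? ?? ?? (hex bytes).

MEM[0x10,0x02,0x00] = 63 49 01

D0: mem[0x00..0x02] <- [01 b5 49]
D1: mem[0x13..0x16] <- [d7 90 d2 63]
D2: mem[0x0f..0x12] <- [d2 63 6b 06]
query mem[0x10]=0x63, mem[0x02]=0x49, mem[0x00]=0x01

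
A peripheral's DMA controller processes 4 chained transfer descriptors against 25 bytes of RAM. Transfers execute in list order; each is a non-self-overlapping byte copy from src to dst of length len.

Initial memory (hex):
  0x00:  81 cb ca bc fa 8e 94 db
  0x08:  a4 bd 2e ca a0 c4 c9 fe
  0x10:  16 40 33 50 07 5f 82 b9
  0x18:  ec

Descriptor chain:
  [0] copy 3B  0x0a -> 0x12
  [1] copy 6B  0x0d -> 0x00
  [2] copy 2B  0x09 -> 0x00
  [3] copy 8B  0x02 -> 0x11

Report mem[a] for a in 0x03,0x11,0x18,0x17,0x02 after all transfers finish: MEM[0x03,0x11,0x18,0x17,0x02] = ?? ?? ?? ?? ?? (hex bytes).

[0] 0x0a->0x12 len=3 : 2e ca a0
[1] 0x0d->0x00 len=6 : c4 c9 fe 16 40 2e
[2] 0x09->0x00 len=2 : bd 2e
[3] 0x02->0x11 len=8 : fe 16 40 2e 94 db a4 bd
query mem[0x03]=0x16, mem[0x11]=0xfe, mem[0x18]=0xbd, mem[0x17]=0xa4, mem[0x02]=0xfe

MEM[0x03,0x11,0x18,0x17,0x02] = 16 fe bd a4 fe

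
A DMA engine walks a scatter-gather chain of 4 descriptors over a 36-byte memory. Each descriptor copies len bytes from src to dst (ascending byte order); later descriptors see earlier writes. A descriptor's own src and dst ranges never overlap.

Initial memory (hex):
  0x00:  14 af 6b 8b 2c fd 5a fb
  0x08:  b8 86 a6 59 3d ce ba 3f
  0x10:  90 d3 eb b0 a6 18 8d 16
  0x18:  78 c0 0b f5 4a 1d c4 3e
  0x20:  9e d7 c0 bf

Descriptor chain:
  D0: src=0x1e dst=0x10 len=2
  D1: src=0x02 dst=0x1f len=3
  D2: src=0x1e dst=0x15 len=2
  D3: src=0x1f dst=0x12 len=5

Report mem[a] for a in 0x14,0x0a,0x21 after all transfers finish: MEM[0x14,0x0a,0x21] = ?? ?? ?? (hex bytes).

#0 dst[0x10+2] := {0xc4,0x3e}
#1 dst[0x1f+3] := {0x6b,0x8b,0x2c}
#2 dst[0x15+2] := {0xc4,0x6b}
#3 dst[0x12+5] := {0x6b,0x8b,0x2c,0xc0,0xbf}
query mem[0x14]=0x2c, mem[0x0a]=0xa6, mem[0x21]=0x2c

MEM[0x14,0x0a,0x21] = 2c a6 2c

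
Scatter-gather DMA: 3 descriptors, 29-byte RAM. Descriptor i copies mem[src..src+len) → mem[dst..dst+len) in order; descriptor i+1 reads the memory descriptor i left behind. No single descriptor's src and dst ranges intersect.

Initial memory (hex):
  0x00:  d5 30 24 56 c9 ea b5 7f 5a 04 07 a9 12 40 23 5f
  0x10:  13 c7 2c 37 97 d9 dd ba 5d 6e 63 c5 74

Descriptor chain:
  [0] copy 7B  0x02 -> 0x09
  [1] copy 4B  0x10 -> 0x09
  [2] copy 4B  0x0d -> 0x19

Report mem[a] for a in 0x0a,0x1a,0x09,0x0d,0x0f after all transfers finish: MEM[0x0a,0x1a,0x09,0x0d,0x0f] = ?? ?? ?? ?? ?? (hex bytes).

MEM[0x0a,0x1a,0x09,0x0d,0x0f] = c7 7f 13 b5 5a

  after D0: wrote 7B at 0x09 = 2456c9eab57f5a
  after D1: wrote 4B at 0x09 = 13c72c37
  after D2: wrote 4B at 0x19 = b57f5a13
query mem[0x0a]=0xc7, mem[0x1a]=0x7f, mem[0x09]=0x13, mem[0x0d]=0xb5, mem[0x0f]=0x5a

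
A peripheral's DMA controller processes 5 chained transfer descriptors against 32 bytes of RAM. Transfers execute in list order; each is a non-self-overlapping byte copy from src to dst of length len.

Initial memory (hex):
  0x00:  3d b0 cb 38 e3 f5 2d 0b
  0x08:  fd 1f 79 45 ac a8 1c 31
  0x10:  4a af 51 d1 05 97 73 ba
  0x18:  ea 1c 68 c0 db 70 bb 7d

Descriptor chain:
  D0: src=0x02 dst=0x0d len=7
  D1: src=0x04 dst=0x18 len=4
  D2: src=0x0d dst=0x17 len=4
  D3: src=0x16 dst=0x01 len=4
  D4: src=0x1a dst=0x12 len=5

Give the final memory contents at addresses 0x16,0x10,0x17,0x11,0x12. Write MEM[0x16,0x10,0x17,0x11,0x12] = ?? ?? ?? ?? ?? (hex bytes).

[0] 0x02->0x0d len=7 : cb 38 e3 f5 2d 0b fd
[1] 0x04->0x18 len=4 : e3 f5 2d 0b
[2] 0x0d->0x17 len=4 : cb 38 e3 f5
[3] 0x16->0x01 len=4 : 73 cb 38 e3
[4] 0x1a->0x12 len=5 : f5 0b db 70 bb
query mem[0x16]=0xbb, mem[0x10]=0xf5, mem[0x17]=0xcb, mem[0x11]=0x2d, mem[0x12]=0xf5

MEM[0x16,0x10,0x17,0x11,0x12] = bb f5 cb 2d f5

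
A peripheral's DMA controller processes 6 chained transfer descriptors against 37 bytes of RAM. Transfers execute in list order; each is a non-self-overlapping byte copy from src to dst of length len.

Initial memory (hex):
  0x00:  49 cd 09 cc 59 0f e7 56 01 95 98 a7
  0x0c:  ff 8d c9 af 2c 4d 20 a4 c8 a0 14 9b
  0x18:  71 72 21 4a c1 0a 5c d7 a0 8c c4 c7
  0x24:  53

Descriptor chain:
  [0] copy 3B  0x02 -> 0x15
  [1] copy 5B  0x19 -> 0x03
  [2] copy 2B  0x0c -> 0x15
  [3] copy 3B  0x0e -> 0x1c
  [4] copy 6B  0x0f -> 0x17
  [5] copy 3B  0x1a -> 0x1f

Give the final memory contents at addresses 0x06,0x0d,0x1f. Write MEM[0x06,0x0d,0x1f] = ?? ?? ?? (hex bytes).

D0: mem[0x15..0x17] <- [09 cc 59]
D1: mem[0x03..0x07] <- [72 21 4a c1 0a]
D2: mem[0x15..0x16] <- [ff 8d]
D3: mem[0x1c..0x1e] <- [c9 af 2c]
D4: mem[0x17..0x1c] <- [af 2c 4d 20 a4 c8]
D5: mem[0x1f..0x21] <- [20 a4 c8]
query mem[0x06]=0xc1, mem[0x0d]=0x8d, mem[0x1f]=0x20

MEM[0x06,0x0d,0x1f] = c1 8d 20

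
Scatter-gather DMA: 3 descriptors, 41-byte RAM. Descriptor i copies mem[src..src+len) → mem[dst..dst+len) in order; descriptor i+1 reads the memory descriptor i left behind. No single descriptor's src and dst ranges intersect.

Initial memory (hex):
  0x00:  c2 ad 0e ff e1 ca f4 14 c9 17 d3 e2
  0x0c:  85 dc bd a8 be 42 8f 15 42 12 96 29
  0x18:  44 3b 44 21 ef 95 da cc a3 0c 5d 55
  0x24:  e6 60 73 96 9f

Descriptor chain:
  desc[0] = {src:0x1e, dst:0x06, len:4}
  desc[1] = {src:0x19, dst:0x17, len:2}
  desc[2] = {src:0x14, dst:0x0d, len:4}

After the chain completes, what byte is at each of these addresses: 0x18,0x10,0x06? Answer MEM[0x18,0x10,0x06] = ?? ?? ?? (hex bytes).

MEM[0x18,0x10,0x06] = 44 3b da

  after D0: wrote 4B at 0x06 = dacca30c
  after D1: wrote 2B at 0x17 = 3b44
  after D2: wrote 4B at 0x0d = 4212963b
query mem[0x18]=0x44, mem[0x10]=0x3b, mem[0x06]=0xda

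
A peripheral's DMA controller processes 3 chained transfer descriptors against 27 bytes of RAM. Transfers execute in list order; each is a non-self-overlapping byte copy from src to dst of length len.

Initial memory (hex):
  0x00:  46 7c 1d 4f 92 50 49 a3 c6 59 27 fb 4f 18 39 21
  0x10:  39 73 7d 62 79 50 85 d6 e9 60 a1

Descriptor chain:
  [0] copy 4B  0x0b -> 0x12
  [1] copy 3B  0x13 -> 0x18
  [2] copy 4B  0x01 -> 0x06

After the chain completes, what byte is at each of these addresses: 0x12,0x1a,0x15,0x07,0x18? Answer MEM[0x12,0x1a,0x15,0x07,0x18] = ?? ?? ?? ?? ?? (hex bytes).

MEM[0x12,0x1a,0x15,0x07,0x18] = fb 39 39 1d 4f

[0] 0x0b->0x12 len=4 : fb 4f 18 39
[1] 0x13->0x18 len=3 : 4f 18 39
[2] 0x01->0x06 len=4 : 7c 1d 4f 92
query mem[0x12]=0xfb, mem[0x1a]=0x39, mem[0x15]=0x39, mem[0x07]=0x1d, mem[0x18]=0x4f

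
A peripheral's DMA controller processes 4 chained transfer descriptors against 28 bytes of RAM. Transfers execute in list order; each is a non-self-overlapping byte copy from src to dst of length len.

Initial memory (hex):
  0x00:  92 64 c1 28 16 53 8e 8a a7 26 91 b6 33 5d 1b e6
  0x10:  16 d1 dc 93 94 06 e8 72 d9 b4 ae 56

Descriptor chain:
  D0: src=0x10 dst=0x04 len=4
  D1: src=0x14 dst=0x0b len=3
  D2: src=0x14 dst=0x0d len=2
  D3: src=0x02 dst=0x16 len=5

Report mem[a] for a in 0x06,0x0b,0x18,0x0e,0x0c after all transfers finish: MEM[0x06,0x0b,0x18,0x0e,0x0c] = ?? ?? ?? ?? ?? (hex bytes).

D0: mem[0x04..0x07] <- [16 d1 dc 93]
D1: mem[0x0b..0x0d] <- [94 06 e8]
D2: mem[0x0d..0x0e] <- [94 06]
D3: mem[0x16..0x1a] <- [c1 28 16 d1 dc]
query mem[0x06]=0xdc, mem[0x0b]=0x94, mem[0x18]=0x16, mem[0x0e]=0x06, mem[0x0c]=0x06

MEM[0x06,0x0b,0x18,0x0e,0x0c] = dc 94 16 06 06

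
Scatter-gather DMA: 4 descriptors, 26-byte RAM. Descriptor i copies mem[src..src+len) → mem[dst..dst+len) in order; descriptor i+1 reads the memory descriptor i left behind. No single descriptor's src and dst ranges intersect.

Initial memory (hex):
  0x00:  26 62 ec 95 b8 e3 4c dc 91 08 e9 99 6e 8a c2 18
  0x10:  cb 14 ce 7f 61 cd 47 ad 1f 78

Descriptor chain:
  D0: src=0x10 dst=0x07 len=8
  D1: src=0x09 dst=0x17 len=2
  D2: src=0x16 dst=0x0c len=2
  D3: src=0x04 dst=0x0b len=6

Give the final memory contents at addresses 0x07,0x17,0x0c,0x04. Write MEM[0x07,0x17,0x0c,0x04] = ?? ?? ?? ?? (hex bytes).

#0 dst[0x07+8] := {0xcb,0x14,0xce,0x7f,0x61,0xcd,0x47,0xad}
#1 dst[0x17+2] := {0xce,0x7f}
#2 dst[0x0c+2] := {0x47,0xce}
#3 dst[0x0b+6] := {0xb8,0xe3,0x4c,0xcb,0x14,0xce}
query mem[0x07]=0xcb, mem[0x17]=0xce, mem[0x0c]=0xe3, mem[0x04]=0xb8

MEM[0x07,0x17,0x0c,0x04] = cb ce e3 b8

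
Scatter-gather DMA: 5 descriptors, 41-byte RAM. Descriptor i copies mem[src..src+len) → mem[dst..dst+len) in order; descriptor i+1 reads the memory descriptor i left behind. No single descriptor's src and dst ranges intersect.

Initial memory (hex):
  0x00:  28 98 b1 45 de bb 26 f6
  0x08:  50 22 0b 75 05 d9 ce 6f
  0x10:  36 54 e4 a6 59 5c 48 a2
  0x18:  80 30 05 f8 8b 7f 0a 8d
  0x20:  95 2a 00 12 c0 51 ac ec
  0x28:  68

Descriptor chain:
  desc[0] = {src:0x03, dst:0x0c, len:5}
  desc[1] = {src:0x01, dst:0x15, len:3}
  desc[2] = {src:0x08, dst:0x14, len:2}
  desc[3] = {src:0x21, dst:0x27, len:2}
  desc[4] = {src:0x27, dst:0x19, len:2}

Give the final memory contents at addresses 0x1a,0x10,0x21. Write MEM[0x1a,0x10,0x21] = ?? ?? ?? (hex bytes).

  after D0: wrote 5B at 0x0c = 45debb26f6
  after D1: wrote 3B at 0x15 = 98b145
  after D2: wrote 2B at 0x14 = 5022
  after D3: wrote 2B at 0x27 = 2a00
  after D4: wrote 2B at 0x19 = 2a00
query mem[0x1a]=0x00, mem[0x10]=0xf6, mem[0x21]=0x2a

MEM[0x1a,0x10,0x21] = 00 f6 2a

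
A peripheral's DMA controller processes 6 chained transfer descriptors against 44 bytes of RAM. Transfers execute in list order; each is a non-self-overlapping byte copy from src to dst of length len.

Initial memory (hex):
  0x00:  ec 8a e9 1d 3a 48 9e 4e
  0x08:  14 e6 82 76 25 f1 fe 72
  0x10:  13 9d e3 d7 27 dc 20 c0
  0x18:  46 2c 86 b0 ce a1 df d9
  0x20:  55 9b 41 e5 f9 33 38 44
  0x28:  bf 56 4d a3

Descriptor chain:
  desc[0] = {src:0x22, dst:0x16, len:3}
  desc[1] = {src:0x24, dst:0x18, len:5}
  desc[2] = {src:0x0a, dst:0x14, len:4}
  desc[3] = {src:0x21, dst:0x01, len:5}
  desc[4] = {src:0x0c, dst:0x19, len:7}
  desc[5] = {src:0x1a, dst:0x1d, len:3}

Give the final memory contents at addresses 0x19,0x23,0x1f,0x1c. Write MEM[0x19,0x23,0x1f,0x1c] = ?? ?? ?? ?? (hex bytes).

#0 dst[0x16+3] := {0x41,0xe5,0xf9}
#1 dst[0x18+5] := {0xf9,0x33,0x38,0x44,0xbf}
#2 dst[0x14+4] := {0x82,0x76,0x25,0xf1}
#3 dst[0x01+5] := {0x9b,0x41,0xe5,0xf9,0x33}
#4 dst[0x19+7] := {0x25,0xf1,0xfe,0x72,0x13,0x9d,0xe3}
#5 dst[0x1d+3] := {0xf1,0xfe,0x72}
query mem[0x19]=0x25, mem[0x23]=0xe5, mem[0x1f]=0x72, mem[0x1c]=0x72

MEM[0x19,0x23,0x1f,0x1c] = 25 e5 72 72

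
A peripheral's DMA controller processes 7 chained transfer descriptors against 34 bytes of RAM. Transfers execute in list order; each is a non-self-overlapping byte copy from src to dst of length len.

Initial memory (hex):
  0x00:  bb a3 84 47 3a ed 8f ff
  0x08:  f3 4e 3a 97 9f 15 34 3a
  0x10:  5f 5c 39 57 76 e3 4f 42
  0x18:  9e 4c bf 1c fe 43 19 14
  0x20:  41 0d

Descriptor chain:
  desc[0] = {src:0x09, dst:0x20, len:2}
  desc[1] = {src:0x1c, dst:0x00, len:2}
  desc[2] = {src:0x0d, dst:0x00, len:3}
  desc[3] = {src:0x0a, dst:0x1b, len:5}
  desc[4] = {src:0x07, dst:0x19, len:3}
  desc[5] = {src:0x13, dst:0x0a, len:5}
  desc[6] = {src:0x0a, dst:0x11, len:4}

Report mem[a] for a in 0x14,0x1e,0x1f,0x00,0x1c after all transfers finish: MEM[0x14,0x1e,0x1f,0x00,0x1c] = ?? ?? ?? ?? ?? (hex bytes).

MEM[0x14,0x1e,0x1f,0x00,0x1c] = 4f 15 34 15 97

D0: mem[0x20..0x21] <- [4e 3a]
D1: mem[0x00..0x01] <- [fe 43]
D2: mem[0x00..0x02] <- [15 34 3a]
D3: mem[0x1b..0x1f] <- [3a 97 9f 15 34]
D4: mem[0x19..0x1b] <- [ff f3 4e]
D5: mem[0x0a..0x0e] <- [57 76 e3 4f 42]
D6: mem[0x11..0x14] <- [57 76 e3 4f]
query mem[0x14]=0x4f, mem[0x1e]=0x15, mem[0x1f]=0x34, mem[0x00]=0x15, mem[0x1c]=0x97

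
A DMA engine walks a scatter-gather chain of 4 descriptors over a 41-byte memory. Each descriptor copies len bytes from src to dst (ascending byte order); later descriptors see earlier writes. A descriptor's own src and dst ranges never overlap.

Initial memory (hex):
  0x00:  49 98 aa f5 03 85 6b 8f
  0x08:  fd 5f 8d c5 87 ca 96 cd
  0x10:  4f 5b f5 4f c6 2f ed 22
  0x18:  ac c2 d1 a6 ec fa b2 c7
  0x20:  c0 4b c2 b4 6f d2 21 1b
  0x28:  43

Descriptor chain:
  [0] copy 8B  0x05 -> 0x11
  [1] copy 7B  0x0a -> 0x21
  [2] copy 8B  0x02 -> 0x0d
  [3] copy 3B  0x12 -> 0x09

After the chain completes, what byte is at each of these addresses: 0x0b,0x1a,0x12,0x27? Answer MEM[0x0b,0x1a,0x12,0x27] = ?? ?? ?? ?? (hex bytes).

D0: mem[0x11..0x18] <- [85 6b 8f fd 5f 8d c5 87]
D1: mem[0x21..0x27] <- [8d c5 87 ca 96 cd 4f]
D2: mem[0x0d..0x14] <- [aa f5 03 85 6b 8f fd 5f]
D3: mem[0x09..0x0b] <- [8f fd 5f]
query mem[0x0b]=0x5f, mem[0x1a]=0xd1, mem[0x12]=0x8f, mem[0x27]=0x4f

MEM[0x0b,0x1a,0x12,0x27] = 5f d1 8f 4f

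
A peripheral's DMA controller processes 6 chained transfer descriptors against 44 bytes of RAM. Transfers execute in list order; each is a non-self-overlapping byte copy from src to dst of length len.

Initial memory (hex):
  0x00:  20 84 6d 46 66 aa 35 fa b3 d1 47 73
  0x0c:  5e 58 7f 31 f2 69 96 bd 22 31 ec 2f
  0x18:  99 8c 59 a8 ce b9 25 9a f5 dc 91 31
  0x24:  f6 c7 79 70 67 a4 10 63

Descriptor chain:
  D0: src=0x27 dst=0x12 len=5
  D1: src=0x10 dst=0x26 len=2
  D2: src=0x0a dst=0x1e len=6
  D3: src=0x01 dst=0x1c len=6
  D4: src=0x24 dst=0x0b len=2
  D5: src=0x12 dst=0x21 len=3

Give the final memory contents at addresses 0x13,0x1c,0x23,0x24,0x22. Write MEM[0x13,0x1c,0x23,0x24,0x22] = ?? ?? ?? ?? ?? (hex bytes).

[0] 0x27->0x12 len=5 : 70 67 a4 10 63
[1] 0x10->0x26 len=2 : f2 69
[2] 0x0a->0x1e len=6 : 47 73 5e 58 7f 31
[3] 0x01->0x1c len=6 : 84 6d 46 66 aa 35
[4] 0x24->0x0b len=2 : f6 c7
[5] 0x12->0x21 len=3 : 70 67 a4
query mem[0x13]=0x67, mem[0x1c]=0x84, mem[0x23]=0xa4, mem[0x24]=0xf6, mem[0x22]=0x67

MEM[0x13,0x1c,0x23,0x24,0x22] = 67 84 a4 f6 67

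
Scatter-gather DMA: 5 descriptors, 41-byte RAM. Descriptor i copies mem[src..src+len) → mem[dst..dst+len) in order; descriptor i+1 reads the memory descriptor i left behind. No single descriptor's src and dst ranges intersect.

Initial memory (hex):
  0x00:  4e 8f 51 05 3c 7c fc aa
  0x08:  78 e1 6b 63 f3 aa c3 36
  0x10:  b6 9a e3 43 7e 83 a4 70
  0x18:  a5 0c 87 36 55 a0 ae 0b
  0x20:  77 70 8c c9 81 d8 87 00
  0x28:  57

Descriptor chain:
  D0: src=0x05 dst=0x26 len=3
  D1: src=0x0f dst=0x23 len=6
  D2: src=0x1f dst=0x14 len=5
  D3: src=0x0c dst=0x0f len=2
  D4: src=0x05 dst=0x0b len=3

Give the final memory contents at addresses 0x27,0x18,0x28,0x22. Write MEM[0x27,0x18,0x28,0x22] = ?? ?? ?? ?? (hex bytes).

MEM[0x27,0x18,0x28,0x22] = 43 36 7e 8c

#0 dst[0x26+3] := {0x7c,0xfc,0xaa}
#1 dst[0x23+6] := {0x36,0xb6,0x9a,0xe3,0x43,0x7e}
#2 dst[0x14+5] := {0x0b,0x77,0x70,0x8c,0x36}
#3 dst[0x0f+2] := {0xf3,0xaa}
#4 dst[0x0b+3] := {0x7c,0xfc,0xaa}
query mem[0x27]=0x43, mem[0x18]=0x36, mem[0x28]=0x7e, mem[0x22]=0x8c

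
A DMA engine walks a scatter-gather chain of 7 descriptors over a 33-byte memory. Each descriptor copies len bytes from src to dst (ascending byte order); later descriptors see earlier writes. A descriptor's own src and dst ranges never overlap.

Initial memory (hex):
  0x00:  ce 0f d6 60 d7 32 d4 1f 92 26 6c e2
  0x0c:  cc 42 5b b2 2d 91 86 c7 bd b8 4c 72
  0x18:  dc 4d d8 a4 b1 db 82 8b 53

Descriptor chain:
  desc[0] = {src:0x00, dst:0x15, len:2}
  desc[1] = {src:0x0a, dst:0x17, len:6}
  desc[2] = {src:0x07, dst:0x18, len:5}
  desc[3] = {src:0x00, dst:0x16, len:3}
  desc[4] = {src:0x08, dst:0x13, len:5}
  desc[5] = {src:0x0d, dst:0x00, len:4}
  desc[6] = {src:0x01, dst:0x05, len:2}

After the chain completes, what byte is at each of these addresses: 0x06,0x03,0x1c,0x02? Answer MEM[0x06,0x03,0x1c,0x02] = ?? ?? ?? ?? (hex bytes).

MEM[0x06,0x03,0x1c,0x02] = b2 2d e2 b2

D0: mem[0x15..0x16] <- [ce 0f]
D1: mem[0x17..0x1c] <- [6c e2 cc 42 5b b2]
D2: mem[0x18..0x1c] <- [1f 92 26 6c e2]
D3: mem[0x16..0x18] <- [ce 0f d6]
D4: mem[0x13..0x17] <- [92 26 6c e2 cc]
D5: mem[0x00..0x03] <- [42 5b b2 2d]
D6: mem[0x05..0x06] <- [5b b2]
query mem[0x06]=0xb2, mem[0x03]=0x2d, mem[0x1c]=0xe2, mem[0x02]=0xb2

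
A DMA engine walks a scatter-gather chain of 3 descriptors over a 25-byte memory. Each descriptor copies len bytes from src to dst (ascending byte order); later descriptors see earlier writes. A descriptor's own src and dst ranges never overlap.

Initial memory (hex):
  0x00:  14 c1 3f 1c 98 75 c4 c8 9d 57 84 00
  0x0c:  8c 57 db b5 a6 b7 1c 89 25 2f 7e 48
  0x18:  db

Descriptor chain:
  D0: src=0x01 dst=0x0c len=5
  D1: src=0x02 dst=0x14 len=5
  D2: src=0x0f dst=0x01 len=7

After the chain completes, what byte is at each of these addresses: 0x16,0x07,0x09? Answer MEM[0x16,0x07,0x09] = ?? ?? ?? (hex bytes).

D0: mem[0x0c..0x10] <- [c1 3f 1c 98 75]
D1: mem[0x14..0x18] <- [3f 1c 98 75 c4]
D2: mem[0x01..0x07] <- [98 75 b7 1c 89 3f 1c]
query mem[0x16]=0x98, mem[0x07]=0x1c, mem[0x09]=0x57

MEM[0x16,0x07,0x09] = 98 1c 57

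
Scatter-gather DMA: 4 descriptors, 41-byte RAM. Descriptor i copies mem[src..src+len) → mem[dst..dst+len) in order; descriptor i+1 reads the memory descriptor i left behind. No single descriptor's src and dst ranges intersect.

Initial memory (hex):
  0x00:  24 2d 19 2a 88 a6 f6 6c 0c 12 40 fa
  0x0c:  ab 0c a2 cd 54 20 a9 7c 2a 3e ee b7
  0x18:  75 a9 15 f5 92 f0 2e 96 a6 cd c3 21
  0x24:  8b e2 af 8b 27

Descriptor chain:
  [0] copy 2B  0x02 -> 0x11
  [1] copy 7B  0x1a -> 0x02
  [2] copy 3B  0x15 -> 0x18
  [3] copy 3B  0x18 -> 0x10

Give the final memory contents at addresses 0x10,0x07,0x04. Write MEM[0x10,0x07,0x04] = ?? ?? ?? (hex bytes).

MEM[0x10,0x07,0x04] = 3e 96 92

#0 dst[0x11+2] := {0x19,0x2a}
#1 dst[0x02+7] := {0x15,0xf5,0x92,0xf0,0x2e,0x96,0xa6}
#2 dst[0x18+3] := {0x3e,0xee,0xb7}
#3 dst[0x10+3] := {0x3e,0xee,0xb7}
query mem[0x10]=0x3e, mem[0x07]=0x96, mem[0x04]=0x92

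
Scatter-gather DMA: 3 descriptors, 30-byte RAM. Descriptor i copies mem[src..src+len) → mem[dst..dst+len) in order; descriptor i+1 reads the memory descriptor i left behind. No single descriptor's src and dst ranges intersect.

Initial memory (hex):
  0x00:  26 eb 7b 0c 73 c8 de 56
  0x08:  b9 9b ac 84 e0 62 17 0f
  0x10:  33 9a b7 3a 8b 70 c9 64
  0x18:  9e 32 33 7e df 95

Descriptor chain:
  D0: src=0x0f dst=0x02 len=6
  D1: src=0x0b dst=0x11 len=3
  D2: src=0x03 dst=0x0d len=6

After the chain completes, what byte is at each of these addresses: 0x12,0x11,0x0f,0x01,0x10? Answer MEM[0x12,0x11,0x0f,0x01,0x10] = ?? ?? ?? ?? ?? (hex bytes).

  after D0: wrote 6B at 0x02 = 0f339ab73a8b
  after D1: wrote 3B at 0x11 = 84e062
  after D2: wrote 6B at 0x0d = 339ab73a8bb9
query mem[0x12]=0xb9, mem[0x11]=0x8b, mem[0x0f]=0xb7, mem[0x01]=0xeb, mem[0x10]=0x3a

MEM[0x12,0x11,0x0f,0x01,0x10] = b9 8b b7 eb 3a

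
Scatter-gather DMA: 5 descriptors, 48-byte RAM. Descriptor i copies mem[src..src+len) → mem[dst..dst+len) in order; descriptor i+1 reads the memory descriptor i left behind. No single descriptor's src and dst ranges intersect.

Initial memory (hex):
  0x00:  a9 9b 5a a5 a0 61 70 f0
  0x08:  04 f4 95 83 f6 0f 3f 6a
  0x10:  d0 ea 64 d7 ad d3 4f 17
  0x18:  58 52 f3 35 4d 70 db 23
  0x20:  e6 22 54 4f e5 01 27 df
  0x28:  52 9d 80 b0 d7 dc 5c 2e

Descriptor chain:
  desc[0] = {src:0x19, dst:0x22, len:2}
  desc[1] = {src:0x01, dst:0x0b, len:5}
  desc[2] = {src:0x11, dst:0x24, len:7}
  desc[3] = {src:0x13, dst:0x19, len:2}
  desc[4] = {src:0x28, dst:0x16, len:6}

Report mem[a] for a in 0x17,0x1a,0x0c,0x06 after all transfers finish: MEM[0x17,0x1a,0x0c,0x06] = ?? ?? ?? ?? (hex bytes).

MEM[0x17,0x1a,0x0c,0x06] = 4f d7 5a 70

#0 dst[0x22+2] := {0x52,0xf3}
#1 dst[0x0b+5] := {0x9b,0x5a,0xa5,0xa0,0x61}
#2 dst[0x24+7] := {0xea,0x64,0xd7,0xad,0xd3,0x4f,0x17}
#3 dst[0x19+2] := {0xd7,0xad}
#4 dst[0x16+6] := {0xd3,0x4f,0x17,0xb0,0xd7,0xdc}
query mem[0x17]=0x4f, mem[0x1a]=0xd7, mem[0x0c]=0x5a, mem[0x06]=0x70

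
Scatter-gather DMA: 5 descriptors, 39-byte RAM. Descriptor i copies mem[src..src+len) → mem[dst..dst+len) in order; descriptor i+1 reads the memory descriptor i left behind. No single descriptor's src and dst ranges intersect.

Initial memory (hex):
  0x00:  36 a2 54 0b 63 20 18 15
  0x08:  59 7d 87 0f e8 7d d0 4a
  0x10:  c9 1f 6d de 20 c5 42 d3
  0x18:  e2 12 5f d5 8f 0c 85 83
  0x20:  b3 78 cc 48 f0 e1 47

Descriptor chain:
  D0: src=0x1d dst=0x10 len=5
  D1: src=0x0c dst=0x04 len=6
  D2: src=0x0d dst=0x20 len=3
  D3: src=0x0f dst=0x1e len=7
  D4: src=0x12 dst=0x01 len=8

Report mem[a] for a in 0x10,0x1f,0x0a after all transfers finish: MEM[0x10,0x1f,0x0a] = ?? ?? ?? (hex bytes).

MEM[0x10,0x1f,0x0a] = 0c 0c 87

[0] 0x1d->0x10 len=5 : 0c 85 83 b3 78
[1] 0x0c->0x04 len=6 : e8 7d d0 4a 0c 85
[2] 0x0d->0x20 len=3 : 7d d0 4a
[3] 0x0f->0x1e len=7 : 4a 0c 85 83 b3 78 c5
[4] 0x12->0x01 len=8 : 83 b3 78 c5 42 d3 e2 12
query mem[0x10]=0x0c, mem[0x1f]=0x0c, mem[0x0a]=0x87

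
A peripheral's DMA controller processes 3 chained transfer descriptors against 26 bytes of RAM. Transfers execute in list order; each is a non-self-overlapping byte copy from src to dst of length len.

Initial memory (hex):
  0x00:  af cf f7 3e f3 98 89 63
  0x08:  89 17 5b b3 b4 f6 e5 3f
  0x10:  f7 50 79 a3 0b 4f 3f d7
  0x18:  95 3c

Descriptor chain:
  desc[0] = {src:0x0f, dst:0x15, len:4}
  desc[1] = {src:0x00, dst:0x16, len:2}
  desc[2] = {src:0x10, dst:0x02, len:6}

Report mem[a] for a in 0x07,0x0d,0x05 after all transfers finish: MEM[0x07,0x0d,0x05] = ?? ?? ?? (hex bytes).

[0] 0x0f->0x15 len=4 : 3f f7 50 79
[1] 0x00->0x16 len=2 : af cf
[2] 0x10->0x02 len=6 : f7 50 79 a3 0b 3f
query mem[0x07]=0x3f, mem[0x0d]=0xf6, mem[0x05]=0xa3

MEM[0x07,0x0d,0x05] = 3f f6 a3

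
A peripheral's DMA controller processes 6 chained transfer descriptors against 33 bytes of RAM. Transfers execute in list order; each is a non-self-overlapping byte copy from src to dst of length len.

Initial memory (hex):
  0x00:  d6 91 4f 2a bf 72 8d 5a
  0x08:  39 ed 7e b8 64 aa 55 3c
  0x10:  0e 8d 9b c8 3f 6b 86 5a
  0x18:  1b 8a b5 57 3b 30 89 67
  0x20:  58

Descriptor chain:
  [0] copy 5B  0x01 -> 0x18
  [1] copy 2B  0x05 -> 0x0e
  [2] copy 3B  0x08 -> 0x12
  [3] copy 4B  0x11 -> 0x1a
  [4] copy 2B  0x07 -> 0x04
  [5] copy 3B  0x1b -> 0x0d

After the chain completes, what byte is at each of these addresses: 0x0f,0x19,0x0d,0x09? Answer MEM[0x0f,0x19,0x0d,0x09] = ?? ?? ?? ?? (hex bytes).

MEM[0x0f,0x19,0x0d,0x09] = 7e 4f 39 ed

[0] 0x01->0x18 len=5 : 91 4f 2a bf 72
[1] 0x05->0x0e len=2 : 72 8d
[2] 0x08->0x12 len=3 : 39 ed 7e
[3] 0x11->0x1a len=4 : 8d 39 ed 7e
[4] 0x07->0x04 len=2 : 5a 39
[5] 0x1b->0x0d len=3 : 39 ed 7e
query mem[0x0f]=0x7e, mem[0x19]=0x4f, mem[0x0d]=0x39, mem[0x09]=0xed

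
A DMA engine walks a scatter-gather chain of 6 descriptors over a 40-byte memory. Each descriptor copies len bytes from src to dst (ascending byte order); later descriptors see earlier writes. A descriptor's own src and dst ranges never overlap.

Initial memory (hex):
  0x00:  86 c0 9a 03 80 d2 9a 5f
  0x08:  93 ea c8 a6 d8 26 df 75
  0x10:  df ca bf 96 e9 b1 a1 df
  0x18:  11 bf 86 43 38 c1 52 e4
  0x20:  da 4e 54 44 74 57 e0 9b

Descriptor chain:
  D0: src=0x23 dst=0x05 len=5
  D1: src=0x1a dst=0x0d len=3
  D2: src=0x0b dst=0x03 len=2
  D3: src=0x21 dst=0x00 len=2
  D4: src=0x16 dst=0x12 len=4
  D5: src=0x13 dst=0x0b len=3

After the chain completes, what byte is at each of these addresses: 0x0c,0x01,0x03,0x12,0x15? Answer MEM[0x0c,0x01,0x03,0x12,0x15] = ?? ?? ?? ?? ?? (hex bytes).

D0: mem[0x05..0x09] <- [44 74 57 e0 9b]
D1: mem[0x0d..0x0f] <- [86 43 38]
D2: mem[0x03..0x04] <- [a6 d8]
D3: mem[0x00..0x01] <- [4e 54]
D4: mem[0x12..0x15] <- [a1 df 11 bf]
D5: mem[0x0b..0x0d] <- [df 11 bf]
query mem[0x0c]=0x11, mem[0x01]=0x54, mem[0x03]=0xa6, mem[0x12]=0xa1, mem[0x15]=0xbf

MEM[0x0c,0x01,0x03,0x12,0x15] = 11 54 a6 a1 bf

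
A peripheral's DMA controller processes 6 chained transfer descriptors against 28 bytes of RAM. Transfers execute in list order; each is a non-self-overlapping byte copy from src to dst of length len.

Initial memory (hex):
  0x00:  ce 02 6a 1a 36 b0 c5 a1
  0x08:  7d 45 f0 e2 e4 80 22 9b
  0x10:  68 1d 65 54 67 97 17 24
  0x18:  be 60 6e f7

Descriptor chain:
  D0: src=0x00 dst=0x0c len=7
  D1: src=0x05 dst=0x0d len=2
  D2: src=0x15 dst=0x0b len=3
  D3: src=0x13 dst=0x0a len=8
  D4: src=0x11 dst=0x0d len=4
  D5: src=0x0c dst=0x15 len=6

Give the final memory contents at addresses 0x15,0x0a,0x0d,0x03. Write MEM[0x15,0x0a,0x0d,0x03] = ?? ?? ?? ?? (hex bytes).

  after D0: wrote 7B at 0x0c = ce026a1a36b0c5
  after D1: wrote 2B at 0x0d = b0c5
  after D2: wrote 3B at 0x0b = 971724
  after D3: wrote 8B at 0x0a = 5467971724be606e
  after D4: wrote 4B at 0x0d = 6ec55467
  after D5: wrote 6B at 0x15 = 976ec554676e
query mem[0x15]=0x97, mem[0x0a]=0x54, mem[0x0d]=0x6e, mem[0x03]=0x1a

MEM[0x15,0x0a,0x0d,0x03] = 97 54 6e 1a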